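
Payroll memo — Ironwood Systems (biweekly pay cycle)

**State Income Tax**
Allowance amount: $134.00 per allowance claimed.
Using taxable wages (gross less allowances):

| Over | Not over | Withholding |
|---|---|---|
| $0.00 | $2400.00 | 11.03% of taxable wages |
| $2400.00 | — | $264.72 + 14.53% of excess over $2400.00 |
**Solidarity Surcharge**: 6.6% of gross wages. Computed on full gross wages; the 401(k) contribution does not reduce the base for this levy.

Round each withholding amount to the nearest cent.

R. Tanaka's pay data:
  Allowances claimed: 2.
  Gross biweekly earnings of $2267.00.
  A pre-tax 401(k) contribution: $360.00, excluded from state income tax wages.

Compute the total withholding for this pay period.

$330.40

State Income Tax: taxable = $2267.00 − $360.00 − 2×$134.00 = $1639.00
  11.03% × $1639.00 = $180.78
Solidarity Surcharge: 6.6% × $2267.00 = $149.62
Total: $180.78 + $149.62 = $330.40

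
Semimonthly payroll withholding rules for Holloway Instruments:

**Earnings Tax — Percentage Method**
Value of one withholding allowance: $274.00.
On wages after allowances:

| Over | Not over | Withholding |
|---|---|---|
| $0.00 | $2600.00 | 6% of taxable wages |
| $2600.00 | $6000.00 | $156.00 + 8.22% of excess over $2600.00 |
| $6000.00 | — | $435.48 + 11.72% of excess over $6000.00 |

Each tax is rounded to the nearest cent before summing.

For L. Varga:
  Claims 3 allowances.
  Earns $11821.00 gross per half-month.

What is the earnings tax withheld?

Earnings Tax: taxable = $11821.00 − 3×$274.00 = $10999.00
  $435.48 + 11.72% × ($10999.00 − $6000.00) = $435.48 + 11.72% × $4999.00 = $1021.36

$1021.36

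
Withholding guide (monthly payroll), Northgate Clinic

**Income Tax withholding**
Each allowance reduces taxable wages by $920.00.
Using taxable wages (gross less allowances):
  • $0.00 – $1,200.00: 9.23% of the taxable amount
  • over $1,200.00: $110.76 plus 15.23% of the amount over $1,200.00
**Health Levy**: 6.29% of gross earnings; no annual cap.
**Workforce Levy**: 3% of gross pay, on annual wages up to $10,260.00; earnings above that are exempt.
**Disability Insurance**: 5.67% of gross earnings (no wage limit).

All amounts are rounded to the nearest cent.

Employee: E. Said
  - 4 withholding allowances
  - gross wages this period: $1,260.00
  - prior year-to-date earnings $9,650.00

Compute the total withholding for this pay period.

$168.99

Income Tax: taxable = $1,260.00 − 4×$920.00 = $-2,420.00
  Taxable ≤ 0 → $0.00
Health Levy: 6.29% × $1,260.00 = $79.25
Workforce Levy: cap $10,260.00 − YTD $9,650.00 = $610.00 subject; 3% × $610.00 = $18.30
Disability Insurance: 5.67% × $1,260.00 = $71.44
Total: $0.00 + $79.25 + $18.30 + $71.44 = $168.99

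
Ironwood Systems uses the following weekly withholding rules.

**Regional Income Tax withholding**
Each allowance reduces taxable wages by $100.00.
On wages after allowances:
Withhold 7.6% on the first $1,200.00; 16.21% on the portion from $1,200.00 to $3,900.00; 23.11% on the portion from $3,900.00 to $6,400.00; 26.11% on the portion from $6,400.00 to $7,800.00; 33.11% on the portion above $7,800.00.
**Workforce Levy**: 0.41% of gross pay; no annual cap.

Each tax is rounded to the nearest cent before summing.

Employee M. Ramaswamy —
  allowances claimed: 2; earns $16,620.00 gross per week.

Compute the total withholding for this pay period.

Regional Income Tax: taxable = $16,620.00 − 2×$100.00 = $16,420.00
  $1,472.16 + 33.11% × ($16,420.00 − $7,800.00) = $1,472.16 + 33.11% × $8,620.00 = $4,326.24
Workforce Levy: 0.41% × $16,620.00 = $68.14
Total: $4,326.24 + $68.14 = $4,394.38

$4,394.38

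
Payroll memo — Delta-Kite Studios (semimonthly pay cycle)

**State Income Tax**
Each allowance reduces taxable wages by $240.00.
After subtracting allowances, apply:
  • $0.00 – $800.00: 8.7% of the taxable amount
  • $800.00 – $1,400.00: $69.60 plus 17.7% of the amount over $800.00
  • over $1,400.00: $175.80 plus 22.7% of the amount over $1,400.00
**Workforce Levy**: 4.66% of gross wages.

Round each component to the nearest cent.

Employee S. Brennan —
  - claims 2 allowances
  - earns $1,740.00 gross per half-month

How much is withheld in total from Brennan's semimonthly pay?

$232.10

State Income Tax: taxable = $1,740.00 − 2×$240.00 = $1,260.00
  $69.60 + 17.7% × ($1,260.00 − $800.00) = $69.60 + 17.7% × $460.00 = $151.02
Workforce Levy: 4.66% × $1,740.00 = $81.08
Total: $151.02 + $81.08 = $232.10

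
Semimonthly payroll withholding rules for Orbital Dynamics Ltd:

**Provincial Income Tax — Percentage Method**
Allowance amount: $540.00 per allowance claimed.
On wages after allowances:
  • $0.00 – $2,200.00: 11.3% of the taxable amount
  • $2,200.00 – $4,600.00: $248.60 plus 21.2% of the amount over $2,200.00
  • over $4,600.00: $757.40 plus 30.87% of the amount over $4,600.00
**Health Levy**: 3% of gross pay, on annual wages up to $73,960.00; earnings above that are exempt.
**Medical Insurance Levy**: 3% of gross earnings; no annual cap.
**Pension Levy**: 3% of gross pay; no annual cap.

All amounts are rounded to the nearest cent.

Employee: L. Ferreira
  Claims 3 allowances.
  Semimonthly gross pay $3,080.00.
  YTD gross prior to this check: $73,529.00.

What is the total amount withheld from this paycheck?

$362.71

Provincial Income Tax: taxable = $3,080.00 − 3×$540.00 = $1,460.00
  11.3% × $1,460.00 = $164.98
Health Levy: cap $73,960.00 − YTD $73,529.00 = $431.00 subject; 3% × $431.00 = $12.93
Medical Insurance Levy: 3% × $3,080.00 = $92.40
Pension Levy: 3% × $3,080.00 = $92.40
Total: $164.98 + $12.93 + $92.40 + $92.40 = $362.71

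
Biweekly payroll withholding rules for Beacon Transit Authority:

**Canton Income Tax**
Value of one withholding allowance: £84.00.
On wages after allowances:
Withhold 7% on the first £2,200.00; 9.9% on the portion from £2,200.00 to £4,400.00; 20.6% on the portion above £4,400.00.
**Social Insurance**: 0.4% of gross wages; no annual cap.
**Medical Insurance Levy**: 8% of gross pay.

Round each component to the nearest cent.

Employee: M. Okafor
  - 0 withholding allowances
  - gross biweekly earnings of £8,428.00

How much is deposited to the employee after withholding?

£6,518.48

Canton Income Tax: taxable = £8,428.00
  £371.80 + 20.6% × (£8,428.00 − £4,400.00) = £371.80 + 20.6% × £4,028.00 = £1,201.57
Social Insurance: 0.4% × £8,428.00 = £33.71
Medical Insurance Levy: 8% × £8,428.00 = £674.24
Total withheld: £1,201.57 + £33.71 + £674.24 = £1,909.52
Net pay: £8,428.00 − £1,909.52 = £6,518.48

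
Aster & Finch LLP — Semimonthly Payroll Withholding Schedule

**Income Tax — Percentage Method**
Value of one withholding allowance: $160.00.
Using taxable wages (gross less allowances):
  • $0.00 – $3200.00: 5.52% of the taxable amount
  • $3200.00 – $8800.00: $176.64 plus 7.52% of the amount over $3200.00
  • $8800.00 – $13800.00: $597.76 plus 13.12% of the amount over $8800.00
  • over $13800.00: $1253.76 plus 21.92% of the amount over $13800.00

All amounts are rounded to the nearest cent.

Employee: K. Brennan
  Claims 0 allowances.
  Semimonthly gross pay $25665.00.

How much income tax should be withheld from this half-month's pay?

$3854.57

Income Tax: taxable = $25665.00
  $1253.76 + 21.92% × ($25665.00 − $13800.00) = $1253.76 + 21.92% × $11865.00 = $3854.57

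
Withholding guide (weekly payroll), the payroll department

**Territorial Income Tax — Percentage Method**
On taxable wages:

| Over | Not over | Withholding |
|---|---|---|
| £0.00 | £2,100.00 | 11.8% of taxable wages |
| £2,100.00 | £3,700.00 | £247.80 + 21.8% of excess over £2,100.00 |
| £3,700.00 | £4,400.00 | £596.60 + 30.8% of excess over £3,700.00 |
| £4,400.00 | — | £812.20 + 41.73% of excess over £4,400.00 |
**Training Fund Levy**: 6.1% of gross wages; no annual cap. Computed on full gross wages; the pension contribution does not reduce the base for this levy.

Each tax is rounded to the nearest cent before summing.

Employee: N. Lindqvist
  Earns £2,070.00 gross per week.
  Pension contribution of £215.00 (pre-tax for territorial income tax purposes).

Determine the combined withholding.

Territorial Income Tax: taxable = £2,070.00 − £215.00 = £1,855.00
  11.8% × £1,855.00 = £218.89
Training Fund Levy: 6.1% × £2,070.00 = £126.27
Total: £218.89 + £126.27 = £345.16

£345.16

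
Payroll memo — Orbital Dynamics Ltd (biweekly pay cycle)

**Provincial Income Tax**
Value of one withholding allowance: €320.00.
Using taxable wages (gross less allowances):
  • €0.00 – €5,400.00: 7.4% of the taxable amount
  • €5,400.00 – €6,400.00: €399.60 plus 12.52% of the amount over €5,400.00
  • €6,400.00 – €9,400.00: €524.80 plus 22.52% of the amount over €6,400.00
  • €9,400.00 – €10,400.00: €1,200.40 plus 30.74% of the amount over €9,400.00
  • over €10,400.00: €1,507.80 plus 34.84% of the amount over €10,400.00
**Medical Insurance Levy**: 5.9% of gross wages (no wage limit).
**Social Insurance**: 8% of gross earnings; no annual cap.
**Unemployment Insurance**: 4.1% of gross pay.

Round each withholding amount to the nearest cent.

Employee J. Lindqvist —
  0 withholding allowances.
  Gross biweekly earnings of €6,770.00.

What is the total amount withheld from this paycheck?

€1,826.72

Provincial Income Tax: taxable = €6,770.00
  €524.80 + 22.52% × (€6,770.00 − €6,400.00) = €524.80 + 22.52% × €370.00 = €608.12
Medical Insurance Levy: 5.9% × €6,770.00 = €399.43
Social Insurance: 8% × €6,770.00 = €541.60
Unemployment Insurance: 4.1% × €6,770.00 = €277.57
Total: €608.12 + €399.43 + €541.60 + €277.57 = €1,826.72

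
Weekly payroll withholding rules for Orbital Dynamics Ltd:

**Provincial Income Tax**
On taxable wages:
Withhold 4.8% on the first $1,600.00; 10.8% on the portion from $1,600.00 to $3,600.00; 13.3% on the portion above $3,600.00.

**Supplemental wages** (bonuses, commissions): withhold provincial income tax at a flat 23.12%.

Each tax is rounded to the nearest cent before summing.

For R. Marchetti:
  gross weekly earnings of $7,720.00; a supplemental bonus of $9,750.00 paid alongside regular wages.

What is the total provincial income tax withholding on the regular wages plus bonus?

$3,094.96

Provincial Income Tax: taxable = $7,720.00
  $292.80 + 13.3% × ($7,720.00 − $3,600.00) = $292.80 + 13.3% × $4,120.00 = $840.76
Supplemental (23.12% flat on bonus): 23.12% × $9,750.00 = $2,254.20
Total provincial income tax: $840.76 + $2,254.20 = $3,094.96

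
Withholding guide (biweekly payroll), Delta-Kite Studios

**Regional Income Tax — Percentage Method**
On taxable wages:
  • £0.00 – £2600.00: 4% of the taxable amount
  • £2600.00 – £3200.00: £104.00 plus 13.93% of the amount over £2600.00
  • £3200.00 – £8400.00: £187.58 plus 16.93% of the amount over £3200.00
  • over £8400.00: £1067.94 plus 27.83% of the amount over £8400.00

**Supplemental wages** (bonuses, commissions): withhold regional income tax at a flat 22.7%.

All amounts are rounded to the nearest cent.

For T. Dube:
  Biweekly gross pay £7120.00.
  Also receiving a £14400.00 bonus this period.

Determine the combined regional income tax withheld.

Regional Income Tax: taxable = £7120.00
  £187.58 + 16.93% × (£7120.00 − £3200.00) = £187.58 + 16.93% × £3920.00 = £851.24
Supplemental (22.7% flat on bonus): 22.7% × £14400.00 = £3268.80
Total regional income tax: £851.24 + £3268.80 = £4120.04

£4120.04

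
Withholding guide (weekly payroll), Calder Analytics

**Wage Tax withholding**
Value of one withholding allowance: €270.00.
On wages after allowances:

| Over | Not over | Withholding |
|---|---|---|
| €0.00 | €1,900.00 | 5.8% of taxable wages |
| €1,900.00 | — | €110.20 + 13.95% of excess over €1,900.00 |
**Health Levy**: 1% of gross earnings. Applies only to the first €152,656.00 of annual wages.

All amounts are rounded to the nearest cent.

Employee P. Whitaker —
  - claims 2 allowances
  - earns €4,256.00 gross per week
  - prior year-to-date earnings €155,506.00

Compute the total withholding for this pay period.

Wage Tax: taxable = €4,256.00 − 2×€270.00 = €3,716.00
  €110.20 + 13.95% × (€3,716.00 − €1,900.00) = €110.20 + 13.95% × €1,816.00 = €363.53
Health Levy: YTD €155,506.00 ≥ cap €152,656.00 → €0.00
Total: €363.53 + €0.00 = €363.53

€363.53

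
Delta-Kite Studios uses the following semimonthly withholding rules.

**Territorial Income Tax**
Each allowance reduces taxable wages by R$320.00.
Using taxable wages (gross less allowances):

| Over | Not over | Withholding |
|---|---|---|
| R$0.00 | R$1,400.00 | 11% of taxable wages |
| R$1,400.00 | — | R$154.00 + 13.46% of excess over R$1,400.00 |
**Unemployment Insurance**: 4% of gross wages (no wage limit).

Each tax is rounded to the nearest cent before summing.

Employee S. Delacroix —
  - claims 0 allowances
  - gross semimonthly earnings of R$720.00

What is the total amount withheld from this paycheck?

Territorial Income Tax: taxable = R$720.00
  11% × R$720.00 = R$79.20
Unemployment Insurance: 4% × R$720.00 = R$28.80
Total: R$79.20 + R$28.80 = R$108.00

R$108.00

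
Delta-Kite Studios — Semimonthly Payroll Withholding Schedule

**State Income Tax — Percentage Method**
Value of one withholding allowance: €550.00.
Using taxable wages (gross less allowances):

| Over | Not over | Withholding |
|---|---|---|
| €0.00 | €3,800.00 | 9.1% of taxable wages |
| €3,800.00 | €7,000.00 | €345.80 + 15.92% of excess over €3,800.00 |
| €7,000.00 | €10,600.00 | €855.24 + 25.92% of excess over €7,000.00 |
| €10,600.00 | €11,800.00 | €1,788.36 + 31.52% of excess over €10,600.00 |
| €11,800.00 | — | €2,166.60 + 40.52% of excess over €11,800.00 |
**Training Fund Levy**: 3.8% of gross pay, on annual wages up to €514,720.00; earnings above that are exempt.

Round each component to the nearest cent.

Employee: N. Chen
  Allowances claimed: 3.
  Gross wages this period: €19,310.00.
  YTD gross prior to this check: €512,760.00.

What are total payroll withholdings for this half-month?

State Income Tax: taxable = €19,310.00 − 3×€550.00 = €17,660.00
  €2,166.60 + 40.52% × (€17,660.00 − €11,800.00) = €2,166.60 + 40.52% × €5,860.00 = €4,541.07
Training Fund Levy: cap €514,720.00 − YTD €512,760.00 = €1,960.00 subject; 3.8% × €1,960.00 = €74.48
Total: €4,541.07 + €74.48 = €4,615.55

€4,615.55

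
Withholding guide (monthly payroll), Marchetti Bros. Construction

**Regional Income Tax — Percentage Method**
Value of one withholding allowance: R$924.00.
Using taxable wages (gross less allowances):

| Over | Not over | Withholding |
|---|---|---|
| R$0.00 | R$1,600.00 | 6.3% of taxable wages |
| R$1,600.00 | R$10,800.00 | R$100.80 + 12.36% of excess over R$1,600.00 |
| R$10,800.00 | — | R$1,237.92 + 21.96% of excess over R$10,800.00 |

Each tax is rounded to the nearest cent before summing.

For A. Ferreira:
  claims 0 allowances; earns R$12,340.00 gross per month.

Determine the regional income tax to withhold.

Regional Income Tax: taxable = R$12,340.00
  R$1,237.92 + 21.96% × (R$12,340.00 − R$10,800.00) = R$1,237.92 + 21.96% × R$1,540.00 = R$1,576.10

R$1,576.10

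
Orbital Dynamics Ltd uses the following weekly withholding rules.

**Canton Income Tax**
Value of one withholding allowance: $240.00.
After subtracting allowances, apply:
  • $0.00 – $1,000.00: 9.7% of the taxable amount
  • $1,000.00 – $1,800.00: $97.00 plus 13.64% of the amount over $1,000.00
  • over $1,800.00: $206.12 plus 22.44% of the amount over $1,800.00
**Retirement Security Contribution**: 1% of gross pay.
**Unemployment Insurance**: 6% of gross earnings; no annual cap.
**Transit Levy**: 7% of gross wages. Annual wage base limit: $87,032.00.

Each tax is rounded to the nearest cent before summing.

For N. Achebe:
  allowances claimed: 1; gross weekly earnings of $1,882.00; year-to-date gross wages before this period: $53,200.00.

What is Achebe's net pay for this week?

Canton Income Tax: taxable = $1,882.00 − 1×$240.00 = $1,642.00
  $97.00 + 13.64% × ($1,642.00 − $1,000.00) = $97.00 + 13.64% × $642.00 = $184.57
Retirement Security Contribution: 1% × $1,882.00 = $18.82
Unemployment Insurance: 6% × $1,882.00 = $112.92
Transit Levy: 7% × $1,882.00 = $131.74
Total withheld: $184.57 + $18.82 + $112.92 + $131.74 = $448.05
Net pay: $1,882.00 − $448.05 = $1,433.95

$1,433.95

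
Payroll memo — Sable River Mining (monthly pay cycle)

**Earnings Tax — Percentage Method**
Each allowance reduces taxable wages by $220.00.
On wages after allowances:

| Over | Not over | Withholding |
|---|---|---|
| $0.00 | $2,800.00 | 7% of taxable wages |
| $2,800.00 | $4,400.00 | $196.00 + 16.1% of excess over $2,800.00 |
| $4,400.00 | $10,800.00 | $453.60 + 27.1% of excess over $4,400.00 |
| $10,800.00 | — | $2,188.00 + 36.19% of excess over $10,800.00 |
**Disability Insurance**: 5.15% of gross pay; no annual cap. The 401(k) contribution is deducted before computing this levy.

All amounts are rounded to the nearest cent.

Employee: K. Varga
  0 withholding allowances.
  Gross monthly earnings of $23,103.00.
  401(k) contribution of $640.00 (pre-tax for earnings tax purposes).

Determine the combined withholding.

$7,565.68

Earnings Tax: taxable = $23,103.00 − $640.00 = $22,463.00
  $2,188.00 + 36.19% × ($22,463.00 − $10,800.00) = $2,188.00 + 36.19% × $11,663.00 = $6,408.84
Disability Insurance: 5.15% × $22,463.00 = $1,156.84
Total: $6,408.84 + $1,156.84 = $7,565.68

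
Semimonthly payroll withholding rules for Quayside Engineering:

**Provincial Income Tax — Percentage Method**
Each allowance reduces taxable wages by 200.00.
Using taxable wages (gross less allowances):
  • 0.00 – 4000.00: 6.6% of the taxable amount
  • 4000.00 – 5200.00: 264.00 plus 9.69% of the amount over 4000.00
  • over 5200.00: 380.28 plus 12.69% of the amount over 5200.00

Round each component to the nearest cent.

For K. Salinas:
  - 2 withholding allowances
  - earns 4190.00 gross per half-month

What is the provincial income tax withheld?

250.14

Provincial Income Tax: taxable = 4190.00 − 2×200.00 = 3790.00
  6.6% × 3790.00 = 250.14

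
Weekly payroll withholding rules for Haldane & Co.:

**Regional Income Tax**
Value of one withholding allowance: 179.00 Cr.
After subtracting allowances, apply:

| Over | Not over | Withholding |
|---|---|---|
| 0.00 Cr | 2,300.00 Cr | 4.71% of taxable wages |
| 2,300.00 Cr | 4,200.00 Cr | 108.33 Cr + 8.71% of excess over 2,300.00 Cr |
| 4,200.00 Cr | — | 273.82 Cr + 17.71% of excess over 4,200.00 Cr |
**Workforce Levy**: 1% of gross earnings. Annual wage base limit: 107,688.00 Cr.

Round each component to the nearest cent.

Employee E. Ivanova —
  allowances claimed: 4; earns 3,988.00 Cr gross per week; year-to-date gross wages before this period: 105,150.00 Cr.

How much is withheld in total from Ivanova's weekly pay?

218.37 Cr

Regional Income Tax: taxable = 3,988.00 Cr − 4×179.00 Cr = 3,272.00 Cr
  108.33 Cr + 8.71% × (3,272.00 Cr − 2,300.00 Cr) = 108.33 Cr + 8.71% × 972.00 Cr = 192.99 Cr
Workforce Levy: cap 107,688.00 Cr − YTD 105,150.00 Cr = 2,538.00 Cr subject; 1% × 2,538.00 Cr = 25.38 Cr
Total: 192.99 Cr + 25.38 Cr = 218.37 Cr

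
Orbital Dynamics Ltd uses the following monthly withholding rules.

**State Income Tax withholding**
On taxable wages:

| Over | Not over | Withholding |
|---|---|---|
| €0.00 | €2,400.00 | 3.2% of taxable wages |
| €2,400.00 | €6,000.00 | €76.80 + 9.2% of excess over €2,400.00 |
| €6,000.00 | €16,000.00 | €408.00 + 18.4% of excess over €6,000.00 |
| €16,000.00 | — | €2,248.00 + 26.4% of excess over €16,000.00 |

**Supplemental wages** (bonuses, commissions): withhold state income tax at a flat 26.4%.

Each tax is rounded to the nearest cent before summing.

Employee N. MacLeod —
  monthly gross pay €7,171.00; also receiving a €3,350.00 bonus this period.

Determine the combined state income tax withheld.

State Income Tax: taxable = €7,171.00
  €408.00 + 18.4% × (€7,171.00 − €6,000.00) = €408.00 + 18.4% × €1,171.00 = €623.46
Supplemental (26.4% flat on bonus): 26.4% × €3,350.00 = €884.40
Total state income tax: €623.46 + €884.40 = €1,507.86

€1,507.86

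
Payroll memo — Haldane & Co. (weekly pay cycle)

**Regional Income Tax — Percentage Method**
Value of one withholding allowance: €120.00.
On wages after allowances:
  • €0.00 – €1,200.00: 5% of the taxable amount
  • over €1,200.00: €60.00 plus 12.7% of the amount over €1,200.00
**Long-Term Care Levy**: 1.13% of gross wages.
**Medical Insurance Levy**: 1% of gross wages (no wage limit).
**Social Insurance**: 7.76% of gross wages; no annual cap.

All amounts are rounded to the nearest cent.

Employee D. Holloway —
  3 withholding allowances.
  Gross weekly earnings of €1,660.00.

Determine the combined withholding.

€236.88

Regional Income Tax: taxable = €1,660.00 − 3×€120.00 = €1,300.00
  €60.00 + 12.7% × (€1,300.00 − €1,200.00) = €60.00 + 12.7% × €100.00 = €72.70
Long-Term Care Levy: 1.13% × €1,660.00 = €18.76
Medical Insurance Levy: 1% × €1,660.00 = €16.60
Social Insurance: 7.76% × €1,660.00 = €128.82
Total: €72.70 + €18.76 + €16.60 + €128.82 = €236.88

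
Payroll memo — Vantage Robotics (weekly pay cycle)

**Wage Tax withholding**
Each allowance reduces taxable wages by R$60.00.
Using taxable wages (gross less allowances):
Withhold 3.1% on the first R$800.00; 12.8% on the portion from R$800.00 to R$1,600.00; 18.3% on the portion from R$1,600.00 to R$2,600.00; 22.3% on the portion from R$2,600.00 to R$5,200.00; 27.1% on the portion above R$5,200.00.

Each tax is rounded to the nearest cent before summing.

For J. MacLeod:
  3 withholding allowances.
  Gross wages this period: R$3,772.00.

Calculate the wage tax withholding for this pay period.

Wage Tax: taxable = R$3,772.00 − 3×R$60.00 = R$3,592.00
  R$310.20 + 22.3% × (R$3,592.00 − R$2,600.00) = R$310.20 + 22.3% × R$992.00 = R$531.42

R$531.42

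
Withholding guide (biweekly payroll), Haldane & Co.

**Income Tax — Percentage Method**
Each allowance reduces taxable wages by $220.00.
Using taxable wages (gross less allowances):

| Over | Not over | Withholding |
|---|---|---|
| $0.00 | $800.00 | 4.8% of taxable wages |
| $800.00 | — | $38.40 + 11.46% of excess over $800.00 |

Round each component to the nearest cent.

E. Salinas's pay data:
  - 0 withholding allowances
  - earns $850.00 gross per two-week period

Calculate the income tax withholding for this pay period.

$44.13

Income Tax: taxable = $850.00
  $38.40 + 11.46% × ($850.00 − $800.00) = $38.40 + 11.46% × $50.00 = $44.13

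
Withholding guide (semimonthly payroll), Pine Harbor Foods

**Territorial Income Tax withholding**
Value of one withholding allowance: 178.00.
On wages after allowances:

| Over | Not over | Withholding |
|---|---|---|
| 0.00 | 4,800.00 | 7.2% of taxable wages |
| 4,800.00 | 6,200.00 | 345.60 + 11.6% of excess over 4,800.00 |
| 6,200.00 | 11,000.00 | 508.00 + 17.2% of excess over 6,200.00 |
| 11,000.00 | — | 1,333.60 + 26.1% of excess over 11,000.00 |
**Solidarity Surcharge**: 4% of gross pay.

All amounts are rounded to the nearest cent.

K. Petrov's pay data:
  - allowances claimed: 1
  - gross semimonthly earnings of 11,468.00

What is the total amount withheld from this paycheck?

1,868.01

Territorial Income Tax: taxable = 11,468.00 − 1×178.00 = 11,290.00
  1,333.60 + 26.1% × (11,290.00 − 11,000.00) = 1,333.60 + 26.1% × 290.00 = 1,409.29
Solidarity Surcharge: 4% × 11,468.00 = 458.72
Total: 1,409.29 + 458.72 = 1,868.01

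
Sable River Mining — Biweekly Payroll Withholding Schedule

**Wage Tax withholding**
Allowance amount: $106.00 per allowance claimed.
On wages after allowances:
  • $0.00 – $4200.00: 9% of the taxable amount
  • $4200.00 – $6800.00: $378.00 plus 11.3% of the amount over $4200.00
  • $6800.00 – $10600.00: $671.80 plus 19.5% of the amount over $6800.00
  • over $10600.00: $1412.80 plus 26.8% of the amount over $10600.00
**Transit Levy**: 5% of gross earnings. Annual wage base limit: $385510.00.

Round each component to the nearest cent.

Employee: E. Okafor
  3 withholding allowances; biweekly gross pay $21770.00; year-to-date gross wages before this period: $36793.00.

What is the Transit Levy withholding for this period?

$1088.50

Transit Levy: 5% × $21770.00 = $1088.50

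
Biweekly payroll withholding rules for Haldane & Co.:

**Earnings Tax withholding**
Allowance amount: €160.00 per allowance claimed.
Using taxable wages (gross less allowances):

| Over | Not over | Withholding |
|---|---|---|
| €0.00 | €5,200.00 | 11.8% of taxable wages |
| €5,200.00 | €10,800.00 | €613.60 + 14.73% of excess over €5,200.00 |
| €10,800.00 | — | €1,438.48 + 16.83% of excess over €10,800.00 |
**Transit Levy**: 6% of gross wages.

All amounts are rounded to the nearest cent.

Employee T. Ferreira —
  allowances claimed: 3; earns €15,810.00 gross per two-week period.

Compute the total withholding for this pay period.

Earnings Tax: taxable = €15,810.00 − 3×€160.00 = €15,330.00
  €1,438.48 + 16.83% × (€15,330.00 − €10,800.00) = €1,438.48 + 16.83% × €4,530.00 = €2,200.88
Transit Levy: 6% × €15,810.00 = €948.60
Total: €2,200.88 + €948.60 = €3,149.48

€3,149.48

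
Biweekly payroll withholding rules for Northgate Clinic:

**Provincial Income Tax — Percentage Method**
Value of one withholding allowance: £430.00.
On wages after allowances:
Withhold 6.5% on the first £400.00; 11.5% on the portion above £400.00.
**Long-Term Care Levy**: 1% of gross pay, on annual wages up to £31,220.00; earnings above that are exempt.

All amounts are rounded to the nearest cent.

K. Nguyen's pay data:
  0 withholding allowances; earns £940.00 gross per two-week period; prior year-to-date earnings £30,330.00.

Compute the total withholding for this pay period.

£97.00

Provincial Income Tax: taxable = £940.00
  £26.00 + 11.5% × (£940.00 − £400.00) = £26.00 + 11.5% × £540.00 = £88.10
Long-Term Care Levy: cap £31,220.00 − YTD £30,330.00 = £890.00 subject; 1% × £890.00 = £8.90
Total: £88.10 + £8.90 = £97.00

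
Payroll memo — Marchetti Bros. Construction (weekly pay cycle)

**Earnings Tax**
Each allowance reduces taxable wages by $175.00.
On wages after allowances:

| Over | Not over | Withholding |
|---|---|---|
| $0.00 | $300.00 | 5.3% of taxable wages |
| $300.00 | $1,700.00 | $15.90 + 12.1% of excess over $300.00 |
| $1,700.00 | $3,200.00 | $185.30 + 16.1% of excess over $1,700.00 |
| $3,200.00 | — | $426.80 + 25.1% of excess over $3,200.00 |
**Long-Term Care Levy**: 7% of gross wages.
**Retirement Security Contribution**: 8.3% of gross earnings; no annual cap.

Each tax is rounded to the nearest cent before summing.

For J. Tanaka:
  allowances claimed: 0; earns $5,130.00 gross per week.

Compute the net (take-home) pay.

Earnings Tax: taxable = $5,130.00
  $426.80 + 25.1% × ($5,130.00 − $3,200.00) = $426.80 + 25.1% × $1,930.00 = $911.23
Long-Term Care Levy: 7% × $5,130.00 = $359.10
Retirement Security Contribution: 8.3% × $5,130.00 = $425.79
Total withheld: $911.23 + $359.10 + $425.79 = $1,696.12
Net pay: $5,130.00 − $1,696.12 = $3,433.88

$3,433.88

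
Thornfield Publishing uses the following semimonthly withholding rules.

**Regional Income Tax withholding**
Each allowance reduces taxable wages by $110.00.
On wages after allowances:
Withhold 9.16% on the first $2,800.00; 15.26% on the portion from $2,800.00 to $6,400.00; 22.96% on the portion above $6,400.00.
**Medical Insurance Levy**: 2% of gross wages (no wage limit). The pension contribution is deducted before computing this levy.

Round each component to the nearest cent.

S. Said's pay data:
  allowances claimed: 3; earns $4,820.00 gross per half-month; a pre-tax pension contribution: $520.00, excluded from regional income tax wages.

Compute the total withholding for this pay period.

$521.02

Regional Income Tax: taxable = $4,820.00 − $520.00 − 3×$110.00 = $3,970.00
  $256.48 + 15.26% × ($3,970.00 − $2,800.00) = $256.48 + 15.26% × $1,170.00 = $435.02
Medical Insurance Levy: 2% × $4,300.00 = $86.00
Total: $435.02 + $86.00 = $521.02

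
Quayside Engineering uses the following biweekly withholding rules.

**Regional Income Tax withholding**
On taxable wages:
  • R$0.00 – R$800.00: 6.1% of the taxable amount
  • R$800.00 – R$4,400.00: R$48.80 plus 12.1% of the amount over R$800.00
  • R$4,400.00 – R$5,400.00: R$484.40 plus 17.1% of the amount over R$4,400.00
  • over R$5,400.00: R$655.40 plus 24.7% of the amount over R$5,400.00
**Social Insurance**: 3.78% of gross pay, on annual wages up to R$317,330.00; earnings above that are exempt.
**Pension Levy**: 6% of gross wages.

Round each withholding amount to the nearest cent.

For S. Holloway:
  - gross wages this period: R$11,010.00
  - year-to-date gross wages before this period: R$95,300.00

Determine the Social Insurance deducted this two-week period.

Social Insurance: 3.78% × R$11,010.00 = R$416.18

R$416.18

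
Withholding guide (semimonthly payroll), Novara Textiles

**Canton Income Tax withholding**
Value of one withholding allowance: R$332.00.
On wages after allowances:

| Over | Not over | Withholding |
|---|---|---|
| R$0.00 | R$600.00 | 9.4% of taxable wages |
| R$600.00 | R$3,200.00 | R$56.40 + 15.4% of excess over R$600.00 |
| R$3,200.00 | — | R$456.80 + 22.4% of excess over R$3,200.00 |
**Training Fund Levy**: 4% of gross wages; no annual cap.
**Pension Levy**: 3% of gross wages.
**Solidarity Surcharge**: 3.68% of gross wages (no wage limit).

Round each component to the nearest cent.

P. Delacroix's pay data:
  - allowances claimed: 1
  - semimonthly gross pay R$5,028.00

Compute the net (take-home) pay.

R$3,699.11

Canton Income Tax: taxable = R$5,028.00 − 1×R$332.00 = R$4,696.00
  R$456.80 + 22.4% × (R$4,696.00 − R$3,200.00) = R$456.80 + 22.4% × R$1,496.00 = R$791.90
Training Fund Levy: 4% × R$5,028.00 = R$201.12
Pension Levy: 3% × R$5,028.00 = R$150.84
Solidarity Surcharge: 3.68% × R$5,028.00 = R$185.03
Total withheld: R$791.90 + R$201.12 + R$150.84 + R$185.03 = R$1,328.89
Net pay: R$5,028.00 − R$1,328.89 = R$3,699.11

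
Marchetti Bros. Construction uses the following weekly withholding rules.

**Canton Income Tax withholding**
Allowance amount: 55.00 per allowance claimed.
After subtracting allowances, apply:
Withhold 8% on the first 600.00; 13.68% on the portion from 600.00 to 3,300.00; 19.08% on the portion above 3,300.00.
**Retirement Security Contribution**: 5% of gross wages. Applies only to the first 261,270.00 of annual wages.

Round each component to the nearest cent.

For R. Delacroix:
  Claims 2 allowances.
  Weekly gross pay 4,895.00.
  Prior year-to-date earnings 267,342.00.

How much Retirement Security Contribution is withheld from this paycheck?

Retirement Security Contribution: YTD 267,342.00 ≥ cap 261,270.00 → 0.00

0.00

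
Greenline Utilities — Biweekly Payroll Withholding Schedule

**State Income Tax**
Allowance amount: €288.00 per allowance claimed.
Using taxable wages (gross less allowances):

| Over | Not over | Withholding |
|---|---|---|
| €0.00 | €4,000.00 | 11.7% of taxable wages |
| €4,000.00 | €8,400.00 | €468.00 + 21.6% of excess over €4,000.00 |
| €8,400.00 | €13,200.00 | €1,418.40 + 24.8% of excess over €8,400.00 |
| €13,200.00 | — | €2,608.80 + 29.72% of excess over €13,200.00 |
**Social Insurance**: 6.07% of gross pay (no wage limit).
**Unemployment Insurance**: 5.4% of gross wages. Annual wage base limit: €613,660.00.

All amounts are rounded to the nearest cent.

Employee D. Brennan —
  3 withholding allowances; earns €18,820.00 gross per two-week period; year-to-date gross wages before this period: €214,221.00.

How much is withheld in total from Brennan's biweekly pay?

€6,180.93

State Income Tax: taxable = €18,820.00 − 3×€288.00 = €17,956.00
  €2,608.80 + 29.72% × (€17,956.00 − €13,200.00) = €2,608.80 + 29.72% × €4,756.00 = €4,022.28
Social Insurance: 6.07% × €18,820.00 = €1,142.37
Unemployment Insurance: 5.4% × €18,820.00 = €1,016.28
Total: €4,022.28 + €1,142.37 + €1,016.28 = €6,180.93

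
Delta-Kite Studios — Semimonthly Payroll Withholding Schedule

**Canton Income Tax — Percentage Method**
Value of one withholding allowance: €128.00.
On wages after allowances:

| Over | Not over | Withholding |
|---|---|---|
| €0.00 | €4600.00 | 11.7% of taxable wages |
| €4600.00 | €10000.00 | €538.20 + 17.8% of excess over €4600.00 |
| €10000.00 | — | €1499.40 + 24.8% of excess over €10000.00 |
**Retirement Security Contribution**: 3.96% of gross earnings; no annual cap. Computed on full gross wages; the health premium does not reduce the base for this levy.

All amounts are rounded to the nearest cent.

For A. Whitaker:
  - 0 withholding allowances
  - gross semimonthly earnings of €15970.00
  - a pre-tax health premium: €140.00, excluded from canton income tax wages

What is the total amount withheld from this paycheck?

€3577.65

Canton Income Tax: taxable = €15970.00 − €140.00 = €15830.00
  €1499.40 + 24.8% × (€15830.00 − €10000.00) = €1499.40 + 24.8% × €5830.00 = €2945.24
Retirement Security Contribution: 3.96% × €15970.00 = €632.41
Total: €2945.24 + €632.41 = €3577.65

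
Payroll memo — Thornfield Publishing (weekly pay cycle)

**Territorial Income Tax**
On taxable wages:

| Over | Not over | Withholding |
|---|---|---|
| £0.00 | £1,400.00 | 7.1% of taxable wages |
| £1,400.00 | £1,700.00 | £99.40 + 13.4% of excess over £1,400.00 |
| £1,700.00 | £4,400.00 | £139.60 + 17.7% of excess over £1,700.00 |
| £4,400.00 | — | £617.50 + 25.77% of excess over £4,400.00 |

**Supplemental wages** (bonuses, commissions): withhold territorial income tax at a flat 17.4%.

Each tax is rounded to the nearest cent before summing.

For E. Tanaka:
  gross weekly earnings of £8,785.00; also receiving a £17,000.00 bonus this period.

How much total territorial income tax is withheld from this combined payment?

£4,705.51

Territorial Income Tax: taxable = £8,785.00
  £617.50 + 25.77% × (£8,785.00 − £4,400.00) = £617.50 + 25.77% × £4,385.00 = £1,747.51
Supplemental (17.4% flat on bonus): 17.4% × £17,000.00 = £2,958.00
Total territorial income tax: £1,747.51 + £2,958.00 = £4,705.51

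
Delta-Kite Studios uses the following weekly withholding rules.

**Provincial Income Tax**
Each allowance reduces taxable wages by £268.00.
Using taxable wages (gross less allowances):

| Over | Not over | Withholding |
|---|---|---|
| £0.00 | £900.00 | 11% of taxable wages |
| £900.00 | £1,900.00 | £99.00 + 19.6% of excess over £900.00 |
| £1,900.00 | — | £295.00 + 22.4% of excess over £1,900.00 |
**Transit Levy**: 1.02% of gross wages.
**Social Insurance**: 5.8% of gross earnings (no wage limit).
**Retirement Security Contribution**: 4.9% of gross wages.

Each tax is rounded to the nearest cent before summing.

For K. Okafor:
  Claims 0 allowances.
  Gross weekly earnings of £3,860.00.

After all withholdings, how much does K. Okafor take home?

£2,673.57

Provincial Income Tax: taxable = £3,860.00
  £295.00 + 22.4% × (£3,860.00 − £1,900.00) = £295.00 + 22.4% × £1,960.00 = £734.04
Transit Levy: 1.02% × £3,860.00 = £39.37
Social Insurance: 5.8% × £3,860.00 = £223.88
Retirement Security Contribution: 4.9% × £3,860.00 = £189.14
Total withheld: £734.04 + £39.37 + £223.88 + £189.14 = £1,186.43
Net pay: £3,860.00 − £1,186.43 = £2,673.57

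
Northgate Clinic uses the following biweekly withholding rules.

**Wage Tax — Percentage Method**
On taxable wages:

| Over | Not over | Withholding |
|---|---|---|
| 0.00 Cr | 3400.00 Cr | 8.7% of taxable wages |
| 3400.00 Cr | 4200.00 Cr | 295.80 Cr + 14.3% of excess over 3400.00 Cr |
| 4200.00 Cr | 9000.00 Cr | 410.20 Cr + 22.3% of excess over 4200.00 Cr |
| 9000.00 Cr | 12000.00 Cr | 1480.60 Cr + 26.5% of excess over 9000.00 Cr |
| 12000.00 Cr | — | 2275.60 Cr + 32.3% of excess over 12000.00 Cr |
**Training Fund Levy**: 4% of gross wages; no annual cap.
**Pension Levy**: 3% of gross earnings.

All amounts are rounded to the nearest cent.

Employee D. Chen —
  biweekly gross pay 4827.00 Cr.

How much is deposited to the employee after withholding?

Wage Tax: taxable = 4827.00 Cr
  410.20 Cr + 22.3% × (4827.00 Cr − 4200.00 Cr) = 410.20 Cr + 22.3% × 627.00 Cr = 550.02 Cr
Training Fund Levy: 4% × 4827.00 Cr = 193.08 Cr
Pension Levy: 3% × 4827.00 Cr = 144.81 Cr
Total withheld: 550.02 Cr + 193.08 Cr + 144.81 Cr = 887.91 Cr
Net pay: 4827.00 Cr − 887.91 Cr = 3939.09 Cr

3939.09 Cr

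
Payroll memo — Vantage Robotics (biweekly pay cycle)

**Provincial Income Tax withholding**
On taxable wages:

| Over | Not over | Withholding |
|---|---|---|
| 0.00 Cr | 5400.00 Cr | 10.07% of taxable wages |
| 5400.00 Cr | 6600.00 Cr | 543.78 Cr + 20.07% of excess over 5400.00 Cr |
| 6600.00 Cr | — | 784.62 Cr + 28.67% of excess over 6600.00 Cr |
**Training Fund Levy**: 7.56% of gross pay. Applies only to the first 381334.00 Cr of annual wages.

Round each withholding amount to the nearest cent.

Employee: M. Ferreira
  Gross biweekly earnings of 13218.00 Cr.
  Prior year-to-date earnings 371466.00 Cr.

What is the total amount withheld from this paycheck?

Provincial Income Tax: taxable = 13218.00 Cr
  784.62 Cr + 28.67% × (13218.00 Cr − 6600.00 Cr) = 784.62 Cr + 28.67% × 6618.00 Cr = 2682.00 Cr
Training Fund Levy: cap 381334.00 Cr − YTD 371466.00 Cr = 9868.00 Cr subject; 7.56% × 9868.00 Cr = 746.02 Cr
Total: 2682.00 Cr + 746.02 Cr = 3428.02 Cr

3428.02 Cr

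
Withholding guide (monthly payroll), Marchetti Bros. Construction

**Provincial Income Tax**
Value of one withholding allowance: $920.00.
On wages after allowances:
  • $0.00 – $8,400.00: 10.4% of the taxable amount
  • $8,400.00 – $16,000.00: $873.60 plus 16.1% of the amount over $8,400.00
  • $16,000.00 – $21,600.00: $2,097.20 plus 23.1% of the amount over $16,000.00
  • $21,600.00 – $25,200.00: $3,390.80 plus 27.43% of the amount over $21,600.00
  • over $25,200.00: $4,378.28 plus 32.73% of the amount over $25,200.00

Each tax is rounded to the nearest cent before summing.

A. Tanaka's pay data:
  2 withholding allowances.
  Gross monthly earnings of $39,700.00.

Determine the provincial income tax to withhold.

Provincial Income Tax: taxable = $39,700.00 − 2×$920.00 = $37,860.00
  $4,378.28 + 32.73% × ($37,860.00 − $25,200.00) = $4,378.28 + 32.73% × $12,660.00 = $8,521.90

$8,521.90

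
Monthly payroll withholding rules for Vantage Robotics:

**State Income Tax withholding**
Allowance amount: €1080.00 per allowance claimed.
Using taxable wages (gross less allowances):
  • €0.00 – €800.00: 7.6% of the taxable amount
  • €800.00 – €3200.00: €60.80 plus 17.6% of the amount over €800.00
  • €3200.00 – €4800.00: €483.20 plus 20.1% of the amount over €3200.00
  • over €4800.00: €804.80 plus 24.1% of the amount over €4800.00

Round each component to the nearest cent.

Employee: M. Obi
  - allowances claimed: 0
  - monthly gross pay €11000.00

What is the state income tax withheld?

€2299.00

State Income Tax: taxable = €11000.00
  €804.80 + 24.1% × (€11000.00 − €4800.00) = €804.80 + 24.1% × €6200.00 = €2299.00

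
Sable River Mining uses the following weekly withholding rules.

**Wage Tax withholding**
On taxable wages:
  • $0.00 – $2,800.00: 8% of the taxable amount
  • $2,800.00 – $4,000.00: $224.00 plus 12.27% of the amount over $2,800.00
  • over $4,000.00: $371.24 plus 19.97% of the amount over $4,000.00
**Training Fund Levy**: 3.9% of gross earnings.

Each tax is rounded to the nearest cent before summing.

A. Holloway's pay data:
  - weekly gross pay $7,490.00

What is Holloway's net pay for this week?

Wage Tax: taxable = $7,490.00
  $371.24 + 19.97% × ($7,490.00 − $4,000.00) = $371.24 + 19.97% × $3,490.00 = $1,068.19
Training Fund Levy: 3.9% × $7,490.00 = $292.11
Total withheld: $1,068.19 + $292.11 = $1,360.30
Net pay: $7,490.00 − $1,360.30 = $6,129.70

$6,129.70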